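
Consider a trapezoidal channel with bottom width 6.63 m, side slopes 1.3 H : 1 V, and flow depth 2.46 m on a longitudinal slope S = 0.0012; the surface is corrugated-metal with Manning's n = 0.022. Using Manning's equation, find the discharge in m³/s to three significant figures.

53.0 m³/s

A = (b + z·y)·y = (6.63 + 1.3×2.46)×2.46 = 24.18 m²
P = b + 2y√(1+z²) = 6.63 + 2×2.46×√(1+1.3²) = 14.70 m
R = A/P = 24.18/14.70 = 1.645 m
Q = (1/n)·A·R^(2/3)·S^(1/2) = (1/0.022) × 24.18 × 1.645^(2/3) × 0.0012^(1/2) = 53.04 m³/s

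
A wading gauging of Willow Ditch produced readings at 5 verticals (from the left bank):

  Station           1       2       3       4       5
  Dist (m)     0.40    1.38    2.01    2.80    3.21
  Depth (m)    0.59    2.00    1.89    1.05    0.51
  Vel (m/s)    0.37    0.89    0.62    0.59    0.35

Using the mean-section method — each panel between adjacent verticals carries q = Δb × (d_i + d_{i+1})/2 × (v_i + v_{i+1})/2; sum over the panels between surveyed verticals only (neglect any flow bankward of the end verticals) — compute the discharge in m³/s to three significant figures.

Panel 1-2: Δb = 0.98 m, d̄ = (0.59+2.00)/2 = 1.295, v̄ = (0.37+0.89)/2 = 0.63 → q = 0.98×1.295×0.63 = 0.7995 m³/s
Panel 2-3: Δb = 0.63 m, d̄ = (2.00+1.89)/2 = 1.945, v̄ = (0.89+0.62)/2 = 0.755 → q = 0.63×1.945×0.755 = 0.9251 m³/s
Panel 3-4: Δb = 0.79 m, d̄ = (1.89+1.05)/2 = 1.47, v̄ = (0.62+0.59)/2 = 0.605 → q = 0.79×1.47×0.605 = 0.7026 m³/s
Panel 4-5: Δb = 0.41 m, d̄ = (1.05+0.51)/2 = 0.78, v̄ = (0.59+0.35)/2 = 0.47 → q = 0.41×0.78×0.47 = 0.1503 m³/s
Q = Σ q = 2.578 m³/s

2.58 m³/s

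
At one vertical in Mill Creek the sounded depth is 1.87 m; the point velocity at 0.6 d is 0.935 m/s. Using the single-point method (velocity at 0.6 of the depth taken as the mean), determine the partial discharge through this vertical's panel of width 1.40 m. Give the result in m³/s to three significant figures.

2.45 m³/s

v̄ = v₀.₆ = 0.935 m/s
q = v̄ × d × w = 0.9350 × 1.87 × 1.40 = 2.448 m³/s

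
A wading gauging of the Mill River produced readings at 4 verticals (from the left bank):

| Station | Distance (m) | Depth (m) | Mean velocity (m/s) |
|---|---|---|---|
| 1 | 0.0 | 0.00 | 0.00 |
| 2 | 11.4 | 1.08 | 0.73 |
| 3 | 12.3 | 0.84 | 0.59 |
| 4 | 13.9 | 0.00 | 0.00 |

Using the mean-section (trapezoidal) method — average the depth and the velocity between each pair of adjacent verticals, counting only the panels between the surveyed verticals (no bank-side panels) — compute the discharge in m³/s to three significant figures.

Panel 1-2: Δb = 11.4 m, d̄ = (0.00+1.08)/2 = 0.54, v̄ = (0.00+0.73)/2 = 0.365 → q = 11.4×0.54×0.365 = 2.247 m³/s
Panel 2-3: Δb = 0.9 m, d̄ = (1.08+0.84)/2 = 0.96, v̄ = (0.73+0.59)/2 = 0.66 → q = 0.9×0.96×0.66 = 0.5702 m³/s
Panel 3-4: Δb = 1.6 m, d̄ = (0.84+0.00)/2 = 0.42, v̄ = (0.59+0.00)/2 = 0.295 → q = 1.6×0.42×0.295 = 0.1982 m³/s
Q = Σ q = 3.015 m³/s

3.02 m³/s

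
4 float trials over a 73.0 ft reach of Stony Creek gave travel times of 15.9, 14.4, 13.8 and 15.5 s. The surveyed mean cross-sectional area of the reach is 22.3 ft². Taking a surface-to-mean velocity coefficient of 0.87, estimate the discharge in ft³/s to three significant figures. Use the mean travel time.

t̄ = (15.9 + 14.4 + 13.8 + 15.5) / 4 = 14.9 s
v_surface = L / t̄ = 73.0 / 14.9 = 4.899 ft/s
v_mean = 0.87 × 4.899 = 4.262 ft/s
Q = A × v_mean = 22.3 × 4.262 = 95.05 ft³/s

95.1 ft³/s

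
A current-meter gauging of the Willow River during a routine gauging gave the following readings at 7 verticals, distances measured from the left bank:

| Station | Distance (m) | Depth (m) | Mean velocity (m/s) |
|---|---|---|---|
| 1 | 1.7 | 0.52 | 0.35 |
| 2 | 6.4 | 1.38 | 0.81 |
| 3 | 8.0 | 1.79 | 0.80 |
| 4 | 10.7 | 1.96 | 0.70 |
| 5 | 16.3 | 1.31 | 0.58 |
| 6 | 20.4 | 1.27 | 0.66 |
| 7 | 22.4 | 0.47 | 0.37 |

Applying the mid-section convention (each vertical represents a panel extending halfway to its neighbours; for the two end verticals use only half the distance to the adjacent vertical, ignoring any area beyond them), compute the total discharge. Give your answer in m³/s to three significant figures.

w_1 = (6.4 − 1.7)/2 = 2.35 m; q_1 = 0.35 × 0.52 × 2.35 = 0.4277 m³/s
w_2 = (8.0 − 1.7)/2 = 3.15 m; q_2 = 0.81 × 1.38 × 3.15 = 3.521 m³/s
w_3 = (10.7 − 6.4)/2 = 2.15 m; q_3 = 0.80 × 1.79 × 2.15 = 3.079 m³/s
w_4 = (16.3 − 8.0)/2 = 4.15 m; q_4 = 0.70 × 1.96 × 4.15 = 5.694 m³/s
w_5 = (20.4 − 10.7)/2 = 4.85 m; q_5 = 0.58 × 1.31 × 4.85 = 3.685 m³/s
w_6 = (22.4 − 16.3)/2 = 3.05 m; q_6 = 0.66 × 1.27 × 3.05 = 2.557 m³/s
w_7 = (22.4 − 20.4)/2 = 1 m; q_7 = 0.37 × 0.47 × 1 = 0.1739 m³/s
Q = Σ qᵢ = 19.14 m³/s

19.1 m³/s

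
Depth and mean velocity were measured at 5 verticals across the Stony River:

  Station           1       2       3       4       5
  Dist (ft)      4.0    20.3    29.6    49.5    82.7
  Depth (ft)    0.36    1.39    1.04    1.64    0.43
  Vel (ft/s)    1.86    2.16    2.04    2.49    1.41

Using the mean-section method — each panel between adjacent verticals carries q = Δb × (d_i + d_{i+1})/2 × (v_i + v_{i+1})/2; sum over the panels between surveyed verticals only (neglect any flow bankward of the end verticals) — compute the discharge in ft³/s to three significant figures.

Panel 1-2: Δb = 16.3 ft, d̄ = (0.36+1.39)/2 = 0.875, v̄ = (1.86+2.16)/2 = 2.01 → q = 16.3×0.875×2.01 = 28.67 ft³/s
Panel 2-3: Δb = 9.3 ft, d̄ = (1.39+1.04)/2 = 1.215, v̄ = (2.16+2.04)/2 = 2.1 → q = 9.3×1.215×2.1 = 23.73 ft³/s
Panel 3-4: Δb = 19.9 ft, d̄ = (1.04+1.64)/2 = 1.34, v̄ = (2.04+2.49)/2 = 2.265 → q = 19.9×1.34×2.265 = 60.40 ft³/s
Panel 4-5: Δb = 33.2 ft, d̄ = (1.64+0.43)/2 = 1.035, v̄ = (2.49+1.41)/2 = 1.95 → q = 33.2×1.035×1.95 = 67.01 ft³/s
Q = Σ q = 179.8 ft³/s

180 ft³/s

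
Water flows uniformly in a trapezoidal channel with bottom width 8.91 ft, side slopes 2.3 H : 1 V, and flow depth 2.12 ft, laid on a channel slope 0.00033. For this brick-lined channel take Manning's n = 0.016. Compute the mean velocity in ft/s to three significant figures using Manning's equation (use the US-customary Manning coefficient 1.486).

A = (b + z·y)·y = (8.91 + 2.3×2.12)×2.12 = 29.23 ft²
P = b + 2y√(1+z²) = 8.91 + 2×2.12×√(1+2.3²) = 19.54 ft
R = A/P = 29.23/19.54 = 1.495 ft
Q = (1.486/n)·A·R^(2/3)·S^(1/2) = (1.486/0.016) × 29.23 × 1.495^(2/3) × 0.00033^(1/2) = 64.48 ft³/s
V = Q/A = 64.48/29.23 = 2.206 ft/s

2.21 ft/s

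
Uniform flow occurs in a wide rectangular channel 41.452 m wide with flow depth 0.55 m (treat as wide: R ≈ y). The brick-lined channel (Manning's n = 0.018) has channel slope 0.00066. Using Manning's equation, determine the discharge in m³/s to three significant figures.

A = b·y = 41.452 × 0.55 = 22.80 m²
Wide channel: R ≈ y = 0.55 m
Q = (1/n)·A·R^(2/3)·S^(1/2) = (1/0.018) × 22.80 × 0.5500^(2/3) × 0.00066^(1/2) = 21.84 m³/s

21.8 m³/s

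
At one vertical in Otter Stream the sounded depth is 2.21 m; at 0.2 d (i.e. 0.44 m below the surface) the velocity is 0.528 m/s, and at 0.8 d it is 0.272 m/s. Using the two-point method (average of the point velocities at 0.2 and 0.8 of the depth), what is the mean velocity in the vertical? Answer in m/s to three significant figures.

v̄ = (0.528 + 0.272) / 2 = 0.4000 m/s

0.400 m/s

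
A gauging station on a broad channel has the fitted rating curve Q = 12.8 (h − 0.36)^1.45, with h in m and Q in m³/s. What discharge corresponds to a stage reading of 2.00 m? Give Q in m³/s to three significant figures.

26.2 m³/s

Q = 12.8 × (2.00 − 0.36)^1.45 = 12.8 × 1.64^1.45 = 26.23 m³/s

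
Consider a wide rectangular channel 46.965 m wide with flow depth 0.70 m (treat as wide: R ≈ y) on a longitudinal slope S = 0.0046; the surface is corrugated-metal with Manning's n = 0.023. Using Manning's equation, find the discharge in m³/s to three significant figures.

76.4 m³/s

A = b·y = 46.965 × 0.70 = 32.88 m²
Wide channel: R ≈ y = 0.70 m
Q = (1/n)·A·R^(2/3)·S^(1/2) = (1/0.023) × 32.88 × 0.7000^(2/3) × 0.0046^(1/2) = 76.43 m³/s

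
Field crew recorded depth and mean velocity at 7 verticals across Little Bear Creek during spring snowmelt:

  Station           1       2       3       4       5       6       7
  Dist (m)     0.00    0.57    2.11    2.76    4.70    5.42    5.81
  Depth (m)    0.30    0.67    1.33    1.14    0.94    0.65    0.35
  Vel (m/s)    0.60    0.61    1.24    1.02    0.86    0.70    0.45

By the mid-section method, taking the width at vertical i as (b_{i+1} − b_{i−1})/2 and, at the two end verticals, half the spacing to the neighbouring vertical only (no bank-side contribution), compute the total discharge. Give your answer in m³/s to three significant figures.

w_1 = (0.57 − 0.00)/2 = 0.285 m; q_1 = 0.60 × 0.30 × 0.285 = 0.05130 m³/s
w_2 = (2.11 − 0.00)/2 = 1.055 m; q_2 = 0.61 × 0.67 × 1.055 = 0.4312 m³/s
w_3 = (2.76 − 0.57)/2 = 1.095 m; q_3 = 1.24 × 1.33 × 1.095 = 1.806 m³/s
w_4 = (4.70 − 2.11)/2 = 1.295 m; q_4 = 1.02 × 1.14 × 1.295 = 1.506 m³/s
w_5 = (5.42 − 2.76)/2 = 1.33 m; q_5 = 0.86 × 0.94 × 1.33 = 1.075 m³/s
w_6 = (5.81 − 4.70)/2 = 0.555 m; q_6 = 0.70 × 0.65 × 0.555 = 0.2525 m³/s
w_7 = (5.81 − 5.42)/2 = 0.195 m; q_7 = 0.45 × 0.35 × 0.195 = 0.03071 m³/s
Q = Σ qᵢ = 5.153 m³/s

5.15 m³/s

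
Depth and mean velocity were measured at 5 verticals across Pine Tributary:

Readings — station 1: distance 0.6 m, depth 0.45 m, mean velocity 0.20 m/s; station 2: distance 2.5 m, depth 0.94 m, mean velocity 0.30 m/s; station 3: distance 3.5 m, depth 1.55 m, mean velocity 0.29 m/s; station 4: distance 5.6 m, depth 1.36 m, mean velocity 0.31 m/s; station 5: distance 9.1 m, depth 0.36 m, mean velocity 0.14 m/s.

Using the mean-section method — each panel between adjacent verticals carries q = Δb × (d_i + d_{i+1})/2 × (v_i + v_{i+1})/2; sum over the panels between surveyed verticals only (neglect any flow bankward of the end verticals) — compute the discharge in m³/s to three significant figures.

2.29 m³/s

Panel 1-2: Δb = 1.9 m, d̄ = (0.45+0.94)/2 = 0.695, v̄ = (0.20+0.30)/2 = 0.25 → q = 1.9×0.695×0.25 = 0.3301 m³/s
Panel 2-3: Δb = 1 m, d̄ = (0.94+1.55)/2 = 1.245, v̄ = (0.30+0.29)/2 = 0.295 → q = 1×1.245×0.295 = 0.3673 m³/s
Panel 3-4: Δb = 2.1 m, d̄ = (1.55+1.36)/2 = 1.455, v̄ = (0.29+0.31)/2 = 0.3 → q = 2.1×1.455×0.3 = 0.9167 m³/s
Panel 4-5: Δb = 3.5 m, d̄ = (1.36+0.36)/2 = 0.86, v̄ = (0.31+0.14)/2 = 0.225 → q = 3.5×0.86×0.225 = 0.6773 m³/s
Q = Σ q = 2.291 m³/s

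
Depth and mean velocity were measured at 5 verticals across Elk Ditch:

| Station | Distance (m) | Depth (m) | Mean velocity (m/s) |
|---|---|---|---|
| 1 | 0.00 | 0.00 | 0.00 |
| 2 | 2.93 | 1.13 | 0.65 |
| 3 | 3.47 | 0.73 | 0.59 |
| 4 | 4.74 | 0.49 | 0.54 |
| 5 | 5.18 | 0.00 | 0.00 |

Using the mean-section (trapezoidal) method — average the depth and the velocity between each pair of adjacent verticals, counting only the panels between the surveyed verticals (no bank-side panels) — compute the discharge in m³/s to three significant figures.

Panel 1-2: Δb = 2.93 m, d̄ = (0.00+1.13)/2 = 0.565, v̄ = (0.00+0.65)/2 = 0.325 → q = 2.93×0.565×0.325 = 0.5380 m³/s
Panel 2-3: Δb = 0.54 m, d̄ = (1.13+0.73)/2 = 0.93, v̄ = (0.65+0.59)/2 = 0.62 → q = 0.54×0.93×0.62 = 0.3114 m³/s
Panel 3-4: Δb = 1.27 m, d̄ = (0.73+0.49)/2 = 0.61, v̄ = (0.59+0.54)/2 = 0.565 → q = 1.27×0.61×0.565 = 0.4377 m³/s
Panel 4-5: Δb = 0.44 m, d̄ = (0.49+0.00)/2 = 0.245, v̄ = (0.54+0.00)/2 = 0.27 → q = 0.44×0.245×0.27 = 0.02911 m³/s
Q = Σ q = 1.316 m³/s

1.32 m³/s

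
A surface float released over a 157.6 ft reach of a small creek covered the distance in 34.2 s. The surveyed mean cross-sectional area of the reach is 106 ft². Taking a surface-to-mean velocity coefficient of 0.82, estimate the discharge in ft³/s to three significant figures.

v_surface = L / t̄ = 157.6 / 34.2 = 4.608 ft/s
v_mean = 0.82 × 4.608 = 3.779 ft/s
Q = A × v_mean = 106 × 3.779 = 400.5 ft³/s

401 ft³/s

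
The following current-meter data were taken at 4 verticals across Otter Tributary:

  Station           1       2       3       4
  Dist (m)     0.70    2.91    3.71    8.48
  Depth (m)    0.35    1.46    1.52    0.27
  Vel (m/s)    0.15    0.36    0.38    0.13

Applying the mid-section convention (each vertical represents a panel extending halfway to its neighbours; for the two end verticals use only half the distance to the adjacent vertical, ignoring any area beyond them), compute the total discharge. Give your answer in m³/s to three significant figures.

w_1 = (2.91 − 0.70)/2 = 1.105 m; q_1 = 0.15 × 0.35 × 1.105 = 0.05801 m³/s
w_2 = (3.71 − 0.70)/2 = 1.505 m; q_2 = 0.36 × 1.46 × 1.505 = 0.7910 m³/s
w_3 = (8.48 − 2.91)/2 = 2.785 m; q_3 = 0.38 × 1.52 × 2.785 = 1.609 m³/s
w_4 = (8.48 − 3.71)/2 = 2.385 m; q_4 = 0.13 × 0.27 × 2.385 = 0.08371 m³/s
Q = Σ qᵢ = 2.541 m³/s

2.54 m³/s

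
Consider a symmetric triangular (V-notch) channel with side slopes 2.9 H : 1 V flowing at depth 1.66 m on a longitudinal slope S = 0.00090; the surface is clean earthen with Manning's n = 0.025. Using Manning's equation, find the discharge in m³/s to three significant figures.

A = z·y² = 2.9×1.66² = 7.991 m²
P = 2y√(1+z²) = 2×1.66×√(1+2.9²) = 10.18 m
R = A/P = 7.991/10.18 = 0.7847 m
Q = (1/n)·A·R^(2/3)·S^(1/2) = (1/0.025) × 7.991 × 0.7847^(2/3) × 0.00090^(1/2) = 8.158 m³/s

8.16 m³/s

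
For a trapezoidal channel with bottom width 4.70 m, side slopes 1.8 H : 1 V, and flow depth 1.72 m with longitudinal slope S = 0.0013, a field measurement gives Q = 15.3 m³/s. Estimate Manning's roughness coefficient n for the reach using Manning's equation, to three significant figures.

0.0344

A = (b + z·y)·y = (4.70 + 1.8×1.72)×1.72 = 13.41 m²
P = b + 2y√(1+z²) = 4.70 + 2×1.72×√(1+1.8²) = 11.78 m
R = A/P = 13.41/11.78 = 1.138 m
n = (1/Q)·A·R^(2/3)·S^(1/2) = (1/15.3) × 13.41 × 1.090 × 0.03606 = 0.03444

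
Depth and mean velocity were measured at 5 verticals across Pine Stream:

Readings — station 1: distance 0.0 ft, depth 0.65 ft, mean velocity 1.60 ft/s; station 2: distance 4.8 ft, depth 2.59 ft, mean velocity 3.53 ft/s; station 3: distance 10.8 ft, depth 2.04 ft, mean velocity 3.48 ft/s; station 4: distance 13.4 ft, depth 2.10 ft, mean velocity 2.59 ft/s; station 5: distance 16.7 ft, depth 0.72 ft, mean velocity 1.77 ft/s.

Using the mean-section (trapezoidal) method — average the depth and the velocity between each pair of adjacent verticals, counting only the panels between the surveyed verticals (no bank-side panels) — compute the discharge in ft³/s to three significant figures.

Panel 1-2: Δb = 4.8 ft, d̄ = (0.65+2.59)/2 = 1.62, v̄ = (1.60+3.53)/2 = 2.565 → q = 4.8×1.62×2.565 = 19.95 ft³/s
Panel 2-3: Δb = 6 ft, d̄ = (2.59+2.04)/2 = 2.315, v̄ = (3.53+3.48)/2 = 3.505 → q = 6×2.315×3.505 = 48.68 ft³/s
Panel 3-4: Δb = 2.6 ft, d̄ = (2.04+2.10)/2 = 2.07, v̄ = (3.48+2.59)/2 = 3.035 → q = 2.6×2.07×3.035 = 16.33 ft³/s
Panel 4-5: Δb = 3.3 ft, d̄ = (2.10+0.72)/2 = 1.41, v̄ = (2.59+1.77)/2 = 2.18 → q = 3.3×1.41×2.18 = 10.14 ft³/s
Q = Σ q = 95.11 ft³/s

95.1 ft³/s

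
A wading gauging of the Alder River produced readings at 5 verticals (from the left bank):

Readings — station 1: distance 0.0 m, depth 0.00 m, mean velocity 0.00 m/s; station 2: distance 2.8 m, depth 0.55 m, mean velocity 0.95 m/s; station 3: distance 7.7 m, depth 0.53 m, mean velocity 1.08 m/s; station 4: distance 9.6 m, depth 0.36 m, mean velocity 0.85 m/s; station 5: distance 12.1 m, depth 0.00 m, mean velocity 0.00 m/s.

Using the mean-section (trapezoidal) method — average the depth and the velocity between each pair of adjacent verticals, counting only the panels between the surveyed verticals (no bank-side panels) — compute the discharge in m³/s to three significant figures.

4.06 m³/s

Panel 1-2: Δb = 2.8 m, d̄ = (0.00+0.55)/2 = 0.275, v̄ = (0.00+0.95)/2 = 0.475 → q = 2.8×0.275×0.475 = 0.3658 m³/s
Panel 2-3: Δb = 4.9 m, d̄ = (0.55+0.53)/2 = 0.54, v̄ = (0.95+1.08)/2 = 1.015 → q = 4.9×0.54×1.015 = 2.686 m³/s
Panel 3-4: Δb = 1.9 m, d̄ = (0.53+0.36)/2 = 0.445, v̄ = (1.08+0.85)/2 = 0.965 → q = 1.9×0.445×0.965 = 0.8159 m³/s
Panel 4-5: Δb = 2.5 m, d̄ = (0.36+0.00)/2 = 0.18, v̄ = (0.85+0.00)/2 = 0.425 → q = 2.5×0.18×0.425 = 0.1913 m³/s
Q = Σ q = 4.059 m³/s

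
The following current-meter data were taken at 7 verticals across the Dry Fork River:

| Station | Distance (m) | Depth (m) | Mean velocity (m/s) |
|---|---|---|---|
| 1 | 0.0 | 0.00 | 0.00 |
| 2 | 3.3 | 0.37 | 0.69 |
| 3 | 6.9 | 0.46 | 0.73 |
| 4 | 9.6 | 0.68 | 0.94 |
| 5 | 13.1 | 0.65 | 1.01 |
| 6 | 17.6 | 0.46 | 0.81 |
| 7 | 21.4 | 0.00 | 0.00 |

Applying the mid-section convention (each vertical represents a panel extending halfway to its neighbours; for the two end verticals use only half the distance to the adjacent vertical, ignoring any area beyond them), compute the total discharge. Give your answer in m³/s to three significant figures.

w_2 = (6.9 − 0.0)/2 = 3.45 m; q_2 = 0.69 × 0.37 × 3.45 = 0.8808 m³/s
w_3 = (9.6 − 3.3)/2 = 3.15 m; q_3 = 0.73 × 0.46 × 3.15 = 1.058 m³/s
w_4 = (13.1 − 6.9)/2 = 3.1 m; q_4 = 0.94 × 0.68 × 3.1 = 1.982 m³/s
w_5 = (17.6 − 9.6)/2 = 4 m; q_5 = 1.01 × 0.65 × 4 = 2.626 m³/s
w_6 = (21.4 − 13.1)/2 = 4.15 m; q_6 = 0.81 × 0.46 × 4.15 = 1.546 m³/s
Stations 1, 7 contribute zero (depth or velocity is 0).
Q = Σ qᵢ = 8.092 m³/s

8.09 m³/s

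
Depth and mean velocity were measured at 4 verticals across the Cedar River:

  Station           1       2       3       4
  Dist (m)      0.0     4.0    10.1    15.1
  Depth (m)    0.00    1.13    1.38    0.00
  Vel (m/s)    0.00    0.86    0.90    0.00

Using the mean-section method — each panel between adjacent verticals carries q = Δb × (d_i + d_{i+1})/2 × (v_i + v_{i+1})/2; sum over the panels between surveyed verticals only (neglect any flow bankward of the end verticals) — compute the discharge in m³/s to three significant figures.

Panel 1-2: Δb = 4 m, d̄ = (0.00+1.13)/2 = 0.565, v̄ = (0.00+0.86)/2 = 0.43 → q = 4×0.565×0.43 = 0.9718 m³/s
Panel 2-3: Δb = 6.1 m, d̄ = (1.13+1.38)/2 = 1.255, v̄ = (0.86+0.90)/2 = 0.88 → q = 6.1×1.255×0.88 = 6.737 m³/s
Panel 3-4: Δb = 5 m, d̄ = (1.38+0.00)/2 = 0.69, v̄ = (0.90+0.00)/2 = 0.45 → q = 5×0.69×0.45 = 1.553 m³/s
Q = Σ q = 9.261 m³/s

9.26 m³/s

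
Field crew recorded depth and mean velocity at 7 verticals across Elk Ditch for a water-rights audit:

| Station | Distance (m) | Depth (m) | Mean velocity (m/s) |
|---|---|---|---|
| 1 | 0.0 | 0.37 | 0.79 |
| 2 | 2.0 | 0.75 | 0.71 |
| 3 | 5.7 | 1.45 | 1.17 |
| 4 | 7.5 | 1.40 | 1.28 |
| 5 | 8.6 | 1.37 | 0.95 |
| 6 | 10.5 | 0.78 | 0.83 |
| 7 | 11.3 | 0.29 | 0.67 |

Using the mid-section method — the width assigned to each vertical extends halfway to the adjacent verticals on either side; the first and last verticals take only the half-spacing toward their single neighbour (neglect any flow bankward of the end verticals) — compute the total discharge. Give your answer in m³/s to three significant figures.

w_1 = (2.0 − 0.0)/2 = 1 m; q_1 = 0.79 × 0.37 × 1 = 0.2923 m³/s
w_2 = (5.7 − 0.0)/2 = 2.85 m; q_2 = 0.71 × 0.75 × 2.85 = 1.518 m³/s
w_3 = (7.5 − 2.0)/2 = 2.75 m; q_3 = 1.17 × 1.45 × 2.75 = 4.665 m³/s
w_4 = (8.6 − 5.7)/2 = 1.45 m; q_4 = 1.28 × 1.40 × 1.45 = 2.598 m³/s
w_5 = (10.5 − 7.5)/2 = 1.5 m; q_5 = 0.95 × 1.37 × 1.5 = 1.952 m³/s
w_6 = (11.3 − 8.6)/2 = 1.35 m; q_6 = 0.83 × 0.78 × 1.35 = 0.8740 m³/s
w_7 = (11.3 − 10.5)/2 = 0.4 m; q_7 = 0.67 × 0.29 × 0.4 = 0.07772 m³/s
Q = Σ qᵢ = 11.98 m³/s

12.0 m³/s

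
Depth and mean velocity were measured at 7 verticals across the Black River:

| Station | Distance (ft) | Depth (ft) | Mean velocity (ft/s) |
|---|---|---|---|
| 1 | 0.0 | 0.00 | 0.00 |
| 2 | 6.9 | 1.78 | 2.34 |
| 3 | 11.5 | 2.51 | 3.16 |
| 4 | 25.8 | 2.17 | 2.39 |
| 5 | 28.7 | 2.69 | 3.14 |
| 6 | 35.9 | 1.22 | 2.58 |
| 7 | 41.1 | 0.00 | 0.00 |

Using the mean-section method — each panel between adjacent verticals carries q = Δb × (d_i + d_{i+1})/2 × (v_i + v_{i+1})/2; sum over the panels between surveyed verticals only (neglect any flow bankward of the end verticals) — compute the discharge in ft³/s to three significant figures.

Panel 1-2: Δb = 6.9 ft, d̄ = (0.00+1.78)/2 = 0.89, v̄ = (0.00+2.34)/2 = 1.17 → q = 6.9×0.89×1.17 = 7.185 ft³/s
Panel 2-3: Δb = 4.6 ft, d̄ = (1.78+2.51)/2 = 2.145, v̄ = (2.34+3.16)/2 = 2.75 → q = 4.6×2.145×2.75 = 27.13 ft³/s
Panel 3-4: Δb = 14.3 ft, d̄ = (2.51+2.17)/2 = 2.34, v̄ = (3.16+2.39)/2 = 2.775 → q = 14.3×2.34×2.775 = 92.86 ft³/s
Panel 4-5: Δb = 2.9 ft, d̄ = (2.17+2.69)/2 = 2.43, v̄ = (2.39+3.14)/2 = 2.765 → q = 2.9×2.43×2.765 = 19.48 ft³/s
Panel 5-6: Δb = 7.2 ft, d̄ = (2.69+1.22)/2 = 1.955, v̄ = (3.14+2.58)/2 = 2.86 → q = 7.2×1.955×2.86 = 40.26 ft³/s
Panel 6-7: Δb = 5.2 ft, d̄ = (1.22+0.00)/2 = 0.61, v̄ = (2.58+0.00)/2 = 1.29 → q = 5.2×0.61×1.29 = 4.092 ft³/s
Q = Σ q = 191.0 ft³/s

191 ft³/s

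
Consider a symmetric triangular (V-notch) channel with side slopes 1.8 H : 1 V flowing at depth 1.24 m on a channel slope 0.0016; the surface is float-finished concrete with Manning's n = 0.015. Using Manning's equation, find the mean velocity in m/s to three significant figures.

1.77 m/s

A = z·y² = 1.8×1.24² = 2.768 m²
P = 2y√(1+z²) = 2×1.24×√(1+1.8²) = 5.107 m
R = A/P = 2.768/5.107 = 0.5420 m
Q = (1/n)·A·R^(2/3)·S^(1/2) = (1/0.015) × 2.768 × 0.5420^(2/3) × 0.0016^(1/2) = 4.906 m³/s
V = Q/A = 4.906/2.768 = 1.773 m/s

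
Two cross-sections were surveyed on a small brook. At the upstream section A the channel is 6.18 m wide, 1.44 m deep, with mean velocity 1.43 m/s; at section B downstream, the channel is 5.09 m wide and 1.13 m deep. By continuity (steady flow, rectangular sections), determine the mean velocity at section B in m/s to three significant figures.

2.21 m/s

Q = A₁V₁ = (6.18×1.44) × 1.43 = 12.73 m³/s
A₂ = 5.09 × 1.13 = 5.752 m²
V₂ = Q/A₂ = 12.73/5.752 = 2.213 m/s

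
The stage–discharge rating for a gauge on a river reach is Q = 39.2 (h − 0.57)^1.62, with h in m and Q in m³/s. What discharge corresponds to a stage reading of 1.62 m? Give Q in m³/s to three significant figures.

Q = 39.2 × (1.62 − 0.57)^1.62 = 39.2 × 1.05^1.62 = 42.42 m³/s

42.4 m³/s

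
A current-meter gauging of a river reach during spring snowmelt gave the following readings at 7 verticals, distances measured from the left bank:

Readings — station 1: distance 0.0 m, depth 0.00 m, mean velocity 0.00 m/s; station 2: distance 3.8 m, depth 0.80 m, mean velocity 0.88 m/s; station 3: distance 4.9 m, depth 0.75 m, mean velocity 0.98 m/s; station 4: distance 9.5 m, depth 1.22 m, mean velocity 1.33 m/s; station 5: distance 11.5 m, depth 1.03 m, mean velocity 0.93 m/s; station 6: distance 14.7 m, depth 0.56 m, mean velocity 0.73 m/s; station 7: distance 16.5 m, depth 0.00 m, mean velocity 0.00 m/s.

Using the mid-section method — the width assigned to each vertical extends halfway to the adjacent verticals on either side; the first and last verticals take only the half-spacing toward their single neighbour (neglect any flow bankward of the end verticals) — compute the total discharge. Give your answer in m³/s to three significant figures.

w_2 = (4.9 − 0.0)/2 = 2.45 m; q_2 = 0.88 × 0.80 × 2.45 = 1.725 m³/s
w_3 = (9.5 − 3.8)/2 = 2.85 m; q_3 = 0.98 × 0.75 × 2.85 = 2.095 m³/s
w_4 = (11.5 − 4.9)/2 = 3.3 m; q_4 = 1.33 × 1.22 × 3.3 = 5.355 m³/s
w_5 = (14.7 − 9.5)/2 = 2.6 m; q_5 = 0.93 × 1.03 × 2.6 = 2.491 m³/s
w_6 = (16.5 − 11.5)/2 = 2.5 m; q_6 = 0.73 × 0.56 × 2.5 = 1.022 m³/s
Stations 1, 7 contribute zero (depth or velocity is 0).
Q = Σ qᵢ = 12.69 m³/s

12.7 m³/s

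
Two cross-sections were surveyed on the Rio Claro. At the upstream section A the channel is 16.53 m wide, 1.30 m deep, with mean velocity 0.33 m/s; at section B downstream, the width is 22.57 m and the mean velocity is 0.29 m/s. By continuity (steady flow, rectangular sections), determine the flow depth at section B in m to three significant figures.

1.08 m

Q = A₁V₁ = (16.53×1.30) × 0.33 = 7.091 m³/s
d₂ = Q/(b₂ V₂) = 7.091/(22.57×0.29) = 1.083 m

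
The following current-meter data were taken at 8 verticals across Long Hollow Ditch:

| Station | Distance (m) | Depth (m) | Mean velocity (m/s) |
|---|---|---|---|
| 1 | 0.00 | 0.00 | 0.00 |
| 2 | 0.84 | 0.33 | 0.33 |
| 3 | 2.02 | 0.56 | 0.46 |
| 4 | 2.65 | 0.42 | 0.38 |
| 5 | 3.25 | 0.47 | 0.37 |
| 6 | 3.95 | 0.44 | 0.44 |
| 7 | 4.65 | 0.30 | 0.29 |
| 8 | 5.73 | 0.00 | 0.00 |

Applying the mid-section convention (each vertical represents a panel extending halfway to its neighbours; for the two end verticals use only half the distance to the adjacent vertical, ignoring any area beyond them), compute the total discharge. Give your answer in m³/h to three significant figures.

2760 m³/h

w_2 = (2.02 − 0.00)/2 = 1.01 m; q_2 = 0.33 × 0.33 × 1.01 = 0.1100 m³/s
w_3 = (2.65 − 0.84)/2 = 0.905 m; q_3 = 0.46 × 0.56 × 0.905 = 0.2331 m³/s
w_4 = (3.25 − 2.02)/2 = 0.615 m; q_4 = 0.38 × 0.42 × 0.615 = 0.09815 m³/s
w_5 = (3.95 − 2.65)/2 = 0.65 m; q_5 = 0.37 × 0.47 × 0.65 = 0.1130 m³/s
w_6 = (4.65 − 3.25)/2 = 0.7 m; q_6 = 0.44 × 0.44 × 0.7 = 0.1355 m³/s
w_7 = (5.73 − 3.95)/2 = 0.89 m; q_7 = 0.29 × 0.30 × 0.89 = 0.07743 m³/s
Stations 1, 8 contribute zero (depth or velocity is 0).
Q = Σ qᵢ = 0.7673 m³/s
= 0.7673 × 3600 = 2762 m³/h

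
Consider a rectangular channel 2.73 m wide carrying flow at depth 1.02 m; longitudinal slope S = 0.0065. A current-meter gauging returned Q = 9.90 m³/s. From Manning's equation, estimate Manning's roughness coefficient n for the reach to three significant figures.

0.0158

A = b·y = 2.73 × 1.02 = 2.785 m²
P = b + 2y = 2.73 + 2×1.02 = 4.770 m
R = A/P = 2.785/4.770 = 0.5838 m
n = (1/Q)·A·R^(2/3)·S^(1/2) = (1/9.90) × 2.785 × 0.6985 × 0.08062 = 0.01584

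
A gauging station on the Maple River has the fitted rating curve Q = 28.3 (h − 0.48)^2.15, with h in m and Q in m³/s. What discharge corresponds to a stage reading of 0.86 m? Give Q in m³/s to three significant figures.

Q = 28.3 × (0.86 − 0.48)^2.15 = 28.3 × 0.38^2.15 = 3.534 m³/s

3.53 m³/s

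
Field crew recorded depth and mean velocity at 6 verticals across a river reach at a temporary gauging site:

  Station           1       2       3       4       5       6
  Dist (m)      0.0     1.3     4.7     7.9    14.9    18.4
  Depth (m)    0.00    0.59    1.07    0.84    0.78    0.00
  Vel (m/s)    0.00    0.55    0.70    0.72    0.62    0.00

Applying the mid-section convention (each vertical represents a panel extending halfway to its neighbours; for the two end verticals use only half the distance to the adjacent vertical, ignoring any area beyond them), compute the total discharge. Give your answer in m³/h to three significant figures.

31900 m³/h

w_2 = (4.7 − 0.0)/2 = 2.35 m; q_2 = 0.55 × 0.59 × 2.35 = 0.7626 m³/s
w_3 = (7.9 − 1.3)/2 = 3.3 m; q_3 = 0.70 × 1.07 × 3.3 = 2.472 m³/s
w_4 = (14.9 − 4.7)/2 = 5.1 m; q_4 = 0.72 × 0.84 × 5.1 = 3.084 m³/s
w_5 = (18.4 − 7.9)/2 = 5.25 m; q_5 = 0.62 × 0.78 × 5.25 = 2.539 m³/s
Stations 1, 6 contribute zero (depth or velocity is 0).
Q = Σ qᵢ = 8.858 m³/s
= 8.858 × 3600 = 31890 m³/h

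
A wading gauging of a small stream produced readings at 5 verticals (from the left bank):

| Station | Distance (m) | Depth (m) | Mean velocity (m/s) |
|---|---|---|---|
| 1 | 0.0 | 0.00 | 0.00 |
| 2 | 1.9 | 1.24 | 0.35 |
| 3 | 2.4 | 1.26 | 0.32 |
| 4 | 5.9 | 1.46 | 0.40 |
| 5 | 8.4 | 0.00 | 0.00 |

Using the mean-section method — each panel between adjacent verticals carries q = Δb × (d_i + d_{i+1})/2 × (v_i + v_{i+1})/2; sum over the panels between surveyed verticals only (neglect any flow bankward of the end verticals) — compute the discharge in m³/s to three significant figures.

2.49 m³/s

Panel 1-2: Δb = 1.9 m, d̄ = (0.00+1.24)/2 = 0.62, v̄ = (0.00+0.35)/2 = 0.175 → q = 1.9×0.62×0.175 = 0.2062 m³/s
Panel 2-3: Δb = 0.5 m, d̄ = (1.24+1.26)/2 = 1.25, v̄ = (0.35+0.32)/2 = 0.335 → q = 0.5×1.25×0.335 = 0.2094 m³/s
Panel 3-4: Δb = 3.5 m, d̄ = (1.26+1.46)/2 = 1.36, v̄ = (0.32+0.40)/2 = 0.36 → q = 3.5×1.36×0.36 = 1.714 m³/s
Panel 4-5: Δb = 2.5 m, d̄ = (1.46+0.00)/2 = 0.73, v̄ = (0.40+0.00)/2 = 0.2 → q = 2.5×0.73×0.2 = 0.3650 m³/s
Q = Σ q = 2.494 m³/s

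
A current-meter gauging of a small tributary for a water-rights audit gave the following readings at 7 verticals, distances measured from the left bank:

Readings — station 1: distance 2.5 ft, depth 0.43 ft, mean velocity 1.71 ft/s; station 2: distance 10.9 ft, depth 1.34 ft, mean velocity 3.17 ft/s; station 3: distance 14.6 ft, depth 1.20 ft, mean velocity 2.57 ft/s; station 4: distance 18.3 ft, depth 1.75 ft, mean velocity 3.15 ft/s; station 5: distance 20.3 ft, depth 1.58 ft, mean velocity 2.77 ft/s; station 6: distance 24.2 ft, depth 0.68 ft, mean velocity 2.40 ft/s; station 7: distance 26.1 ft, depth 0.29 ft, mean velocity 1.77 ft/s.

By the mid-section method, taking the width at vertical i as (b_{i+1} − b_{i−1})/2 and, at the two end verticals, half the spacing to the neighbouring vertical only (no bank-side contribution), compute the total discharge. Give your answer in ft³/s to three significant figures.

w_1 = (10.9 − 2.5)/2 = 4.2 ft; q_1 = 1.71 × 0.43 × 4.2 = 3.088 ft³/s
w_2 = (14.6 − 2.5)/2 = 6.05 ft; q_2 = 3.17 × 1.34 × 6.05 = 25.70 ft³/s
w_3 = (18.3 − 10.9)/2 = 3.7 ft; q_3 = 2.57 × 1.20 × 3.7 = 11.41 ft³/s
w_4 = (20.3 − 14.6)/2 = 2.85 ft; q_4 = 3.15 × 1.75 × 2.85 = 15.71 ft³/s
w_5 = (24.2 − 18.3)/2 = 2.95 ft; q_5 = 2.77 × 1.58 × 2.95 = 12.91 ft³/s
w_6 = (26.1 − 20.3)/2 = 2.9 ft; q_6 = 2.40 × 0.68 × 2.9 = 4.733 ft³/s
w_7 = (26.1 − 24.2)/2 = 0.95 ft; q_7 = 1.77 × 0.29 × 0.95 = 0.4876 ft³/s
Q = Σ qᵢ = 74.04 ft³/s

74.0 ft³/s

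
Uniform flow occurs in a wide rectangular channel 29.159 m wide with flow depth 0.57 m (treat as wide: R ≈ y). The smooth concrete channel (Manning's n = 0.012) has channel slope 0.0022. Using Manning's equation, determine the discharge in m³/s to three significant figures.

44.7 m³/s

A = b·y = 29.159 × 0.57 = 16.62 m²
Wide channel: R ≈ y = 0.57 m
Q = (1/n)·A·R^(2/3)·S^(1/2) = (1/0.012) × 16.62 × 0.5700^(2/3) × 0.0022^(1/2) = 44.66 m³/s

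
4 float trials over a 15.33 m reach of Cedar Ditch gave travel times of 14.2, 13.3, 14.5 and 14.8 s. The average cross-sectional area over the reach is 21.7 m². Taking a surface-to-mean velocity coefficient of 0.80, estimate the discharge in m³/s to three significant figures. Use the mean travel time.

18.7 m³/s

t̄ = (14.2 + 13.3 + 14.5 + 14.8) / 4 = 14.2 s
v_surface = L / t̄ = 15.33 / 14.2 = 1.080 m/s
v_mean = 0.80 × 1.080 = 0.8637 m/s
Q = A × v_mean = 21.7 × 0.8637 = 18.74 m³/s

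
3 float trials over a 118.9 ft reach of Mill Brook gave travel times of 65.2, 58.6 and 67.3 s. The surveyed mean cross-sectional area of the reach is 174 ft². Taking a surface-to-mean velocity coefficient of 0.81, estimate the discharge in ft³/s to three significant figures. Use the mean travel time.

t̄ = (65.2 + 58.6 + 67.3) / 3 = 63.7 s
v_surface = L / t̄ = 118.9 / 63.7 = 1.867 ft/s
v_mean = 0.81 × 1.867 = 1.512 ft/s
Q = A × v_mean = 174 × 1.512 = 263.1 ft³/s

263 ft³/s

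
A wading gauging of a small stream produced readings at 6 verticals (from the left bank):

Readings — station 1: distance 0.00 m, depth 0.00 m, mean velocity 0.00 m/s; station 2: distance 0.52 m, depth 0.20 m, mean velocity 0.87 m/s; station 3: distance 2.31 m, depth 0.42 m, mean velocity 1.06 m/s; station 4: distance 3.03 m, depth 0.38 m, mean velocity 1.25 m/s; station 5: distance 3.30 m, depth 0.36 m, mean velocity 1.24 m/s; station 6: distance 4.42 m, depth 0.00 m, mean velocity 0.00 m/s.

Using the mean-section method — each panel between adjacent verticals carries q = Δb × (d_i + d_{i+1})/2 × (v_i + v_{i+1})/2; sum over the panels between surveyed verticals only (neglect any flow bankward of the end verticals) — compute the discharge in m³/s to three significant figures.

1.14 m³/s

Panel 1-2: Δb = 0.52 m, d̄ = (0.00+0.20)/2 = 0.1, v̄ = (0.00+0.87)/2 = 0.435 → q = 0.52×0.1×0.435 = 0.02262 m³/s
Panel 2-3: Δb = 1.79 m, d̄ = (0.20+0.42)/2 = 0.31, v̄ = (0.87+1.06)/2 = 0.965 → q = 1.79×0.31×0.965 = 0.5355 m³/s
Panel 3-4: Δb = 0.72 m, d̄ = (0.42+0.38)/2 = 0.4, v̄ = (1.06+1.25)/2 = 1.155 → q = 0.72×0.4×1.155 = 0.3326 m³/s
Panel 4-5: Δb = 0.27 m, d̄ = (0.38+0.36)/2 = 0.37, v̄ = (1.25+1.24)/2 = 1.245 → q = 0.27×0.37×1.245 = 0.1244 m³/s
Panel 5-6: Δb = 1.12 m, d̄ = (0.36+0.00)/2 = 0.18, v̄ = (1.24+0.00)/2 = 0.62 → q = 1.12×0.18×0.62 = 0.1250 m³/s
Q = Σ q = 1.140 m³/s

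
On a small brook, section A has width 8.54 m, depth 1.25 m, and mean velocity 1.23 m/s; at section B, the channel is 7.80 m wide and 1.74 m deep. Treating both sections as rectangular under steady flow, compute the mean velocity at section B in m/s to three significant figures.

0.967 m/s

Q = A₁V₁ = (8.54×1.25) × 1.23 = 13.13 m³/s
A₂ = 7.80 × 1.74 = 13.57 m²
V₂ = Q/A₂ = 13.13/13.57 = 0.9675 m/s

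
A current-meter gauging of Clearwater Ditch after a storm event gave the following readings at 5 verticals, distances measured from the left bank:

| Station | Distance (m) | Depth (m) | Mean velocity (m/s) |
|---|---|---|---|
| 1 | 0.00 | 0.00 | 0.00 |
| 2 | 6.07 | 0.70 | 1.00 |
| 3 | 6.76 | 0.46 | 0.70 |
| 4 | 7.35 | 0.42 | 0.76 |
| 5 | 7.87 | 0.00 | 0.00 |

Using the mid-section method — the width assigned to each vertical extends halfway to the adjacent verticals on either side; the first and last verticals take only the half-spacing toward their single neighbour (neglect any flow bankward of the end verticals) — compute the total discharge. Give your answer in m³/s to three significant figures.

2.75 m³/s

w_2 = (6.76 − 0.00)/2 = 3.38 m; q_2 = 1.00 × 0.70 × 3.38 = 2.366 m³/s
w_3 = (7.35 − 6.07)/2 = 0.64 m; q_3 = 0.70 × 0.46 × 0.64 = 0.2061 m³/s
w_4 = (7.87 − 6.76)/2 = 0.555 m; q_4 = 0.76 × 0.42 × 0.555 = 0.1772 m³/s
Stations 1, 5 contribute zero (depth or velocity is 0).
Q = Σ qᵢ = 2.749 m³/s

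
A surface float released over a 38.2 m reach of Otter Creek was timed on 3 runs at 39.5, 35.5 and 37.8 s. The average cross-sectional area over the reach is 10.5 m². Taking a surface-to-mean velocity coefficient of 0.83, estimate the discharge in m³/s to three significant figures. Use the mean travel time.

8.85 m³/s

t̄ = (39.5 + 35.5 + 37.8) / 3 = 37.6 s
v_surface = L / t̄ = 38.2 / 37.6 = 1.016 m/s
v_mean = 0.83 × 1.016 = 0.8432 m/s
Q = A × v_mean = 10.5 × 0.8432 = 8.854 m³/s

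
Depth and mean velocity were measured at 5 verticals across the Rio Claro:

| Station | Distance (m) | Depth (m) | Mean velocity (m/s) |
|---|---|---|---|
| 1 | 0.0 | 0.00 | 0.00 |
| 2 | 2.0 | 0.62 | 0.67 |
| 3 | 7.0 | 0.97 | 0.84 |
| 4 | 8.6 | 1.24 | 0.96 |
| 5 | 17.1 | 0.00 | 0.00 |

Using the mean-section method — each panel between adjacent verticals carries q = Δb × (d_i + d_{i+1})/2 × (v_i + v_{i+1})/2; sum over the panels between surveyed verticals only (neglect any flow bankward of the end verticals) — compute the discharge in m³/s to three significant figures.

Panel 1-2: Δb = 2 m, d̄ = (0.00+0.62)/2 = 0.31, v̄ = (0.00+0.67)/2 = 0.335 → q = 2×0.31×0.335 = 0.2077 m³/s
Panel 2-3: Δb = 5 m, d̄ = (0.62+0.97)/2 = 0.795, v̄ = (0.67+0.84)/2 = 0.755 → q = 5×0.795×0.755 = 3.001 m³/s
Panel 3-4: Δb = 1.6 m, d̄ = (0.97+1.24)/2 = 1.105, v̄ = (0.84+0.96)/2 = 0.9 → q = 1.6×1.105×0.9 = 1.591 m³/s
Panel 4-5: Δb = 8.5 m, d̄ = (1.24+0.00)/2 = 0.62, v̄ = (0.96+0.00)/2 = 0.48 → q = 8.5×0.62×0.48 = 2.530 m³/s
Q = Σ q = 7.330 m³/s

7.33 m³/s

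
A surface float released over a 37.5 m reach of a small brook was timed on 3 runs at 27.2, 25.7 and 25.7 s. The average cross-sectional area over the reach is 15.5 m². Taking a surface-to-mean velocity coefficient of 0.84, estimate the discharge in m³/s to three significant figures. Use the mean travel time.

t̄ = (27.2 + 25.7 + 25.7) / 3 = 26.2 s
v_surface = L / t̄ = 37.5 / 26.2 = 1.431 m/s
v_mean = 0.84 × 1.431 = 1.202 m/s
Q = A × v_mean = 15.5 × 1.202 = 18.64 m³/s

18.6 m³/s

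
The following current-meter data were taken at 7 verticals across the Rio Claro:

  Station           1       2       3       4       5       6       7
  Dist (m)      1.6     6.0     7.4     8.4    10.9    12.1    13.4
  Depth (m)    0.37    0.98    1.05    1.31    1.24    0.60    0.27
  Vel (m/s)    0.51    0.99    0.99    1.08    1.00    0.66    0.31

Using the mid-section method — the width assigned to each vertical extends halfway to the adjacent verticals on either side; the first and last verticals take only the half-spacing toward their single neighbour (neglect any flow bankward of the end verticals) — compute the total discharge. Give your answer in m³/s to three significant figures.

9.80 m³/s

w_1 = (6.0 − 1.6)/2 = 2.2 m; q_1 = 0.51 × 0.37 × 2.2 = 0.4151 m³/s
w_2 = (7.4 − 1.6)/2 = 2.9 m; q_2 = 0.99 × 0.98 × 2.9 = 2.814 m³/s
w_3 = (8.4 − 6.0)/2 = 1.2 m; q_3 = 0.99 × 1.05 × 1.2 = 1.247 m³/s
w_4 = (10.9 − 7.4)/2 = 1.75 m; q_4 = 1.08 × 1.31 × 1.75 = 2.476 m³/s
w_5 = (12.1 − 8.4)/2 = 1.85 m; q_5 = 1.00 × 1.24 × 1.85 = 2.294 m³/s
w_6 = (13.4 − 10.9)/2 = 1.25 m; q_6 = 0.66 × 0.60 × 1.25 = 0.4950 m³/s
w_7 = (13.4 − 12.1)/2 = 0.65 m; q_7 = 0.31 × 0.27 × 0.65 = 0.05441 m³/s
Q = Σ qᵢ = 9.795 m³/s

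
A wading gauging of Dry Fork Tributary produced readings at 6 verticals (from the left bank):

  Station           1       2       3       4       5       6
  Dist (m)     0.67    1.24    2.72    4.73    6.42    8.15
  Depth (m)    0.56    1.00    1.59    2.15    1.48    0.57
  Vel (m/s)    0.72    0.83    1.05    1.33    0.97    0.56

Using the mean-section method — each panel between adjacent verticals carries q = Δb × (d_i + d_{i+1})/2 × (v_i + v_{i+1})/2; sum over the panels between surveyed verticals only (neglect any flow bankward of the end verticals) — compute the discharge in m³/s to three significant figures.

Panel 1-2: Δb = 0.57 m, d̄ = (0.56+1.00)/2 = 0.78, v̄ = (0.72+0.83)/2 = 0.775 → q = 0.57×0.78×0.775 = 0.3446 m³/s
Panel 2-3: Δb = 1.48 m, d̄ = (1.00+1.59)/2 = 1.295, v̄ = (0.83+1.05)/2 = 0.94 → q = 1.48×1.295×0.94 = 1.802 m³/s
Panel 3-4: Δb = 2.01 m, d̄ = (1.59+2.15)/2 = 1.87, v̄ = (1.05+1.33)/2 = 1.19 → q = 2.01×1.87×1.19 = 4.473 m³/s
Panel 4-5: Δb = 1.69 m, d̄ = (2.15+1.48)/2 = 1.815, v̄ = (1.33+0.97)/2 = 1.15 → q = 1.69×1.815×1.15 = 3.527 m³/s
Panel 5-6: Δb = 1.73 m, d̄ = (1.48+0.57)/2 = 1.025, v̄ = (0.97+0.56)/2 = 0.765 → q = 1.73×1.025×0.765 = 1.357 m³/s
Q = Σ q = 11.50 m³/s

11.5 m³/s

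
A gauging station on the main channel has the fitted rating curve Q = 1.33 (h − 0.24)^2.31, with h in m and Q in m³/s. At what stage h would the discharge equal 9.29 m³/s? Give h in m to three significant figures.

h − h₀ = (Q/C)^(1/b) = (9.29/1.33)^(1/2.31) = 2.320 m
h = 0.24 + 2.320 = 2.560 m

2.56 m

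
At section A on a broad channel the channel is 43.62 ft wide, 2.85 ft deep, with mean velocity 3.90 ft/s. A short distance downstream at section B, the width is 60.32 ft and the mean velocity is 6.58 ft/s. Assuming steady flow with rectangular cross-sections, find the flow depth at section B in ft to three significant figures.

Q = A₁V₁ = (43.62×2.85) × 3.90 = 484.8 ft³/s
d₂ = Q/(b₂ V₂) = 484.8/(60.32×6.58) = 1.222 ft

1.22 ft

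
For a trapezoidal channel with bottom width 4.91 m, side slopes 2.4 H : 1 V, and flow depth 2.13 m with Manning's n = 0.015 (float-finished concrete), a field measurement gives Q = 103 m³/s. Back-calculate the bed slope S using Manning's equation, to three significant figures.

A = (b + z·y)·y = (4.91 + 2.4×2.13)×2.13 = 21.35 m²
P = b + 2y√(1+z²) = 4.91 + 2×2.13×√(1+2.4²) = 15.99 m
R = A/P = 21.35/15.99 = 1.335 m
S = (Q·n / (1·A·R^(2/3)))² = (103×0.015 / (1×21.35×1.213))² = 0.003562

0.00356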